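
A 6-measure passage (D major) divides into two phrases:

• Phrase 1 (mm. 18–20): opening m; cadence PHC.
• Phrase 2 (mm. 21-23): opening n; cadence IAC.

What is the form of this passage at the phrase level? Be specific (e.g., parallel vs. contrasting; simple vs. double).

contrasting period

Phrase 1 ends with a Phrygian half cadence (weaker) and phrase 2 with an imperfect authentic cadence (stronger): antecedent + consequent = a period.
The two phrases open with different material (m / n), so the period is contrasting.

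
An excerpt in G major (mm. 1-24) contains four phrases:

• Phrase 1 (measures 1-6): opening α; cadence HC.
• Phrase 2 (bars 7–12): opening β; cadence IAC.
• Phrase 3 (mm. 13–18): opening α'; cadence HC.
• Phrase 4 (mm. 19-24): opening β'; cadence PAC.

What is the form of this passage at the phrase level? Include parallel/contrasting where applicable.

Four phrases in two halves: the first half (mm. 1–12) ends with an imperfect authentic cadence, the second (mm. 13–24) with a perfect authentic cadence — a large antecedent–consequent pair, i.e. a double period.
Phrase 3 begins with the same material as phrase 1, making it parallel.

parallel double period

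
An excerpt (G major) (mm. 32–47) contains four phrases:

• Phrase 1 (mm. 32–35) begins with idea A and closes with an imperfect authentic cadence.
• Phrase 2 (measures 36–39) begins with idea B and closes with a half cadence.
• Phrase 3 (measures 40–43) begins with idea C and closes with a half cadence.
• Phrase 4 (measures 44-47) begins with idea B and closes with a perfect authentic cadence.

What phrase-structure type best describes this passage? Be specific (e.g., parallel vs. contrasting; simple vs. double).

contrasting double period

Four phrases in two halves: the first half (bars 32–39) ends with a half cadence, the second (measures 40-47) with a perfect authentic cadence — a large antecedent–consequent pair, i.e. a double period.
Phrase 3 begins with different material from phrase 1, making it contrasting.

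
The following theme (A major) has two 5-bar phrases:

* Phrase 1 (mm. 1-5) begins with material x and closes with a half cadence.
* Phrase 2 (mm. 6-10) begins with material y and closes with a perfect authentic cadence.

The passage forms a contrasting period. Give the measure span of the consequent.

measures 6–10

The phrase ending with the weaker cadence (half cadence) is the antecedent; the one ending more conclusively (perfect authentic cadence) is the consequent. The consequent is measures 6–10.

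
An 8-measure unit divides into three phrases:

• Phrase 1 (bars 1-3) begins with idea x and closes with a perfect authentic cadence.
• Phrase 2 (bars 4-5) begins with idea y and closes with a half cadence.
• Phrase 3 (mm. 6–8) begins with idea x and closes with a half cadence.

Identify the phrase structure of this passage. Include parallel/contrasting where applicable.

phrase group

The final phrase closes with a half cadence, which is not stronger than the preceding half cadence; the 3 phrases lack an overall antecedent–consequent design and so form a phrase group.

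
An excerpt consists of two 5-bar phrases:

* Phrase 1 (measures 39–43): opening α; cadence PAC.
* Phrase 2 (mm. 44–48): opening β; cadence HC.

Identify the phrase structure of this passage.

The second phrase closes with a half cadence, which is not stronger than the first phrase's perfect authentic cadence; without a weak→strong cadential pair there is no antecedent–consequent relationship, so this is a phrase group rather than a period.

phrase group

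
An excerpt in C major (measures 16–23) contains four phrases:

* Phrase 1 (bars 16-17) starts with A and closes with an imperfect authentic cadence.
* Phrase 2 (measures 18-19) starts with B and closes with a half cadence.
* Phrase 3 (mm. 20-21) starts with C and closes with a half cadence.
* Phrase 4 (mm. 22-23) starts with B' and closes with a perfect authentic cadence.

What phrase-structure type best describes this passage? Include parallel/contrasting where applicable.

contrasting double period

Four phrases in two halves: the first half (mm. 16–19) ends with a half cadence, the second (measures 20-23) with a perfect authentic cadence — a large antecedent–consequent pair, i.e. a double period.
Phrase 3 begins with different material from phrase 1, making it contrasting.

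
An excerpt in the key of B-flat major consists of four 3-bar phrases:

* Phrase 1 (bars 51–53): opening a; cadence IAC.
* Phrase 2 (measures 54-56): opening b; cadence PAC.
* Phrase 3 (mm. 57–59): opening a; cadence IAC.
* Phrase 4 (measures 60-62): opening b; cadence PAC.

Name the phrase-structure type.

repeated period

The cadence pattern IAC–PAC–IAC–PAC is weak–strong twice, and phrases 3–4 restate phrases 1–2: a period heard twice, not a double period (which would end weakly at phrase 2).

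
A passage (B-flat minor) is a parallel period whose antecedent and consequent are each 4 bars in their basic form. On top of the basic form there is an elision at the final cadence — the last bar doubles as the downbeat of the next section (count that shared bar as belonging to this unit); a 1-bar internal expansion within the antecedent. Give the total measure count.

Basic parallel period: 4 + 4 = 8 bars.
8 (basic form) + 1 (internal expansion) = 9.
The elision shares a bar with the next section but does not change this unit's count.

9 measures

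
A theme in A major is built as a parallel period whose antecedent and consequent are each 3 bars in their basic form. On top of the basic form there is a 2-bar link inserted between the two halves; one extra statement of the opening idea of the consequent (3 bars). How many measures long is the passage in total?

11 measures

Basic parallel period: 3 + 3 = 6 bars.
6 (basic form) + 2 (link) + 3 (extra statement) = 11.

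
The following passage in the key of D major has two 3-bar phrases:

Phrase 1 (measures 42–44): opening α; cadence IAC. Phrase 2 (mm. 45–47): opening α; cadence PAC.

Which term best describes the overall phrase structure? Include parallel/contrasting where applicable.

parallel period

Phrase 1 ends with an imperfect authentic cadence (weaker) and phrase 2 with a perfect authentic cadence (stronger): antecedent + consequent = a period.
The two phrases open with the same material (α / α), so the period is parallel.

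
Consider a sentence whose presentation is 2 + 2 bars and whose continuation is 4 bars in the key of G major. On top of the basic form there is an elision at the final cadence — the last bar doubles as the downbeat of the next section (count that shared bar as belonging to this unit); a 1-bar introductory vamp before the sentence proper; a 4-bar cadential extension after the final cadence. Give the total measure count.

13 measures

Basic sentence: 2 + 2 + 4 = 8 bars.
8 (basic form) + 1 (introduction) + 4 (cadential extension) = 13.
The elision shares a bar with the next section but does not change this unit's count.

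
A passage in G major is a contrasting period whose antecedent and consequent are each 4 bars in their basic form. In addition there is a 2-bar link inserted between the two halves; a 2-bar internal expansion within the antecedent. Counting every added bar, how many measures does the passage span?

Basic contrasting period: 4 + 4 = 8 bars.
8 (basic form) + 2 (link) + 2 (internal expansion) = 12.

12 measures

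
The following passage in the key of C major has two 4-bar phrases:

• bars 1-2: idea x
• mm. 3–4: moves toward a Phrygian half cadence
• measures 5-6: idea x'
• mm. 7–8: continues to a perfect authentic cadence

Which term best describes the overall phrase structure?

parallel period

Phrase 1 ends with a Phrygian half cadence (weaker) and phrase 2 with a perfect authentic cadence (stronger): antecedent + consequent = a period.
The two phrases open with the same material (x / x'), so the period is parallel.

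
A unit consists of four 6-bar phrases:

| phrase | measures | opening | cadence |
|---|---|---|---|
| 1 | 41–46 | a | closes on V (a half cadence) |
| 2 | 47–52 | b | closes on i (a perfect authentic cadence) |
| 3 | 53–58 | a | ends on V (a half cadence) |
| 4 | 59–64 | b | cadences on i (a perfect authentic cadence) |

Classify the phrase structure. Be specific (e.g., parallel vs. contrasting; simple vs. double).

The cadence pattern HC–PAC–HC–PAC is weak–strong twice, and phrases 3–4 restate phrases 1–2: a period heard twice, not a double period (which would end weakly at phrase 2).

repeated period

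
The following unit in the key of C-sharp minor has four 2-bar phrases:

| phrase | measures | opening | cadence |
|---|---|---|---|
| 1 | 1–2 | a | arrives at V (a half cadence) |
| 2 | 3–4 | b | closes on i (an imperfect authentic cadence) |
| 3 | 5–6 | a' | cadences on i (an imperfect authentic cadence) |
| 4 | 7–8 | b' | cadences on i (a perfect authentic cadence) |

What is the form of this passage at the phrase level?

parallel double period

Four phrases in two halves: the first half (mm. 1-4) ends with an imperfect authentic cadence, the second (mm. 5-8) with a perfect authentic cadence — a large antecedent–consequent pair, i.e. a double period.
Phrase 3 begins with the same material as phrase 1, making it parallel.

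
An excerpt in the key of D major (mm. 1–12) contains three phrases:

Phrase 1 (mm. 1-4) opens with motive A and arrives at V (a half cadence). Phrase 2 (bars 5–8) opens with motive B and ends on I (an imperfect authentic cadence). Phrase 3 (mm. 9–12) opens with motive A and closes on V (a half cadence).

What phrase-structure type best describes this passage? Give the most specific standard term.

The final phrase closes with a half cadence, which is not stronger than the preceding imperfect authentic cadence; the 3 phrases lack an overall antecedent–consequent design and so form a phrase group.

phrase group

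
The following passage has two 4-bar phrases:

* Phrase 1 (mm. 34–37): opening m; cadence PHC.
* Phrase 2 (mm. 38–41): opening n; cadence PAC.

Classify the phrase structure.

Phrase 1 ends with a Phrygian half cadence (weaker) and phrase 2 with a perfect authentic cadence (stronger): antecedent + consequent = a period.
The two phrases open with different material (m / n), so the period is contrasting.

contrasting period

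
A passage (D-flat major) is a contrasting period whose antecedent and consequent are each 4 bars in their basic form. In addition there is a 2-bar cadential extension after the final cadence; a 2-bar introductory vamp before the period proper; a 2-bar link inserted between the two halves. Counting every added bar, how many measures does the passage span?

14 measures

Basic contrasting period: 4 + 4 = 8 bars.
8 (basic form) + 2 (cadential extension) + 2 (introduction) + 2 (link) = 14.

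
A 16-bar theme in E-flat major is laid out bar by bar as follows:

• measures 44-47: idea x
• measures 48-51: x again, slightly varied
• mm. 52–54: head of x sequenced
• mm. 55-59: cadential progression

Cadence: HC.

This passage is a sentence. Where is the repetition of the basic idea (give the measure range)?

measures 48–51

The presentation of a sentence is the basic idea (measures 44–47) plus its repetition (bars 48–51); the repetition of the basic idea is therefore bars 48–51.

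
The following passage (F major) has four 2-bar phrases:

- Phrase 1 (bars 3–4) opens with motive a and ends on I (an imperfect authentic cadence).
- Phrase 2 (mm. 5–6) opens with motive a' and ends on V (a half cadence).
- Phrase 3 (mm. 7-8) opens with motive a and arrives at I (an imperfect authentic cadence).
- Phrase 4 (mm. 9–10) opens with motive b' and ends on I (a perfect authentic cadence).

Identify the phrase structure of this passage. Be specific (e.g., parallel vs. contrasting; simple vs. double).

Four phrases in two halves: the first half (bars 3–6) ends with a half cadence, the second (bars 7-10) with a perfect authentic cadence — a large antecedent–consequent pair, i.e. a double period.
Phrase 3 begins with the same material as phrase 1, making it parallel.

parallel double period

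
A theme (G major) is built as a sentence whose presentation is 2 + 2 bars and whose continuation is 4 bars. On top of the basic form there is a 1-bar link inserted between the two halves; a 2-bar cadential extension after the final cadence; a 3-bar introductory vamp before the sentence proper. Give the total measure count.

Basic sentence: 2 + 2 + 4 = 8 bars.
8 (basic form) + 1 (link) + 2 (cadential extension) + 3 (introduction) = 14.

14 measures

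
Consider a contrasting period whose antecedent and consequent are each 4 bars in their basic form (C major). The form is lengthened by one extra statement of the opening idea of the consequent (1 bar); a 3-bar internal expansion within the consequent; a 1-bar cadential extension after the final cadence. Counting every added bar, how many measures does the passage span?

13 measures

Basic contrasting period: 4 + 4 = 8 bars.
8 (basic form) + 1 (extra statement) + 3 (internal expansion) + 1 (cadential extension) = 13.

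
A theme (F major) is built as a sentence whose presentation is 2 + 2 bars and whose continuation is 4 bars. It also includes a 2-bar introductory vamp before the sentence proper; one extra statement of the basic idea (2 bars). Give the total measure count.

Basic sentence: 2 + 2 + 4 = 8 bars.
8 (basic form) + 2 (introduction) + 2 (extra statement) = 12.

12 measures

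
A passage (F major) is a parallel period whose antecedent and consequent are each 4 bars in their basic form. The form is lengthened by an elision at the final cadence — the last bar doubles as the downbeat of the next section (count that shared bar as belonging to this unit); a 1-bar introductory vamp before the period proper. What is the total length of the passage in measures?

9 measures

Basic parallel period: 4 + 4 = 8 bars.
8 (basic form) + 1 (introduction) = 9.
The elision shares a bar with the next section but does not change this unit's count.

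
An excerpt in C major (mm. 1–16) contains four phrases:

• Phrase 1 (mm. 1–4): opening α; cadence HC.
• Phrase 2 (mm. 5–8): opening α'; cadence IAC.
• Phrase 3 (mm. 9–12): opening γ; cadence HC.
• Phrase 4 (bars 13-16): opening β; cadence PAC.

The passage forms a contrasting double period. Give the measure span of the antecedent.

In a double period the first pair of phrases (ending imperfect authentic cadence) is the large antecedent and the second pair (ending perfect authentic cadence) is the large consequent; the antecedent is measures 1–8.

measures 1–8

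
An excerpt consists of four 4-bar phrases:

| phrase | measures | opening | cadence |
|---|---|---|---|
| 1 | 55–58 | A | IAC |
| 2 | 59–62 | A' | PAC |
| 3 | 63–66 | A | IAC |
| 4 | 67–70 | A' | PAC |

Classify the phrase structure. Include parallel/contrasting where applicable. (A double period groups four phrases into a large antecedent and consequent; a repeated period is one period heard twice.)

The cadence pattern IAC–PAC–IAC–PAC is weak–strong twice, and phrases 3–4 restate phrases 1–2: a period heard twice, not a double period (which would end weakly at phrase 2).

repeated period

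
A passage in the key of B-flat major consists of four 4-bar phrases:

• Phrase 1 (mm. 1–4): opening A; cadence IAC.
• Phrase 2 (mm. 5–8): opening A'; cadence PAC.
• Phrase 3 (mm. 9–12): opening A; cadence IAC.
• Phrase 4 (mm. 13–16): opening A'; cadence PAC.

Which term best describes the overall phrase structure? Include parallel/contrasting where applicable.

The cadence pattern IAC–PAC–IAC–PAC is weak–strong twice, and phrases 3–4 restate phrases 1–2: a period heard twice, not a double period (which would end weakly at phrase 2).

repeated period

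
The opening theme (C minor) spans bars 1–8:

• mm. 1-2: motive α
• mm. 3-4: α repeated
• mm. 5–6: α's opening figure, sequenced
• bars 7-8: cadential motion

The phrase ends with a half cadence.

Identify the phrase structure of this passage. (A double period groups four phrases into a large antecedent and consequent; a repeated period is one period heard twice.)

sentence

Basic idea (measures 1–2) + its repetition (bars 3–4) form the presentation; fragmentation and cadence (mm. 5–8) form the continuation — the 8-bar whole is a sentence.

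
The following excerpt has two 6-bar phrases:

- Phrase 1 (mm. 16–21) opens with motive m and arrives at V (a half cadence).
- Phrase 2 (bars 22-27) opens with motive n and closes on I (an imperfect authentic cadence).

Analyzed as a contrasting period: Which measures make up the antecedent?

measures 16–21

The antecedent is the phrase ending with the weaker cadence (half cadence, phrase 1) and the consequent the one ending more conclusively (imperfect authentic cadence, phrase 2); the antecedent is mm. 16–21.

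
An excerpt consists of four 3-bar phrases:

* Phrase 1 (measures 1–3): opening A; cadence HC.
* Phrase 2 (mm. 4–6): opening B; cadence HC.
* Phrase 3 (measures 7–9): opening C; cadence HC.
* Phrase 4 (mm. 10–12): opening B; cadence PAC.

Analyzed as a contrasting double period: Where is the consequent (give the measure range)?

measures 7–12

In a double period the four phrases pair into a large antecedent (phrases 1–2, ending half cadence) and a large consequent (phrases 3–4, ending perfect authentic cadence). The consequent spans mm. 7–12.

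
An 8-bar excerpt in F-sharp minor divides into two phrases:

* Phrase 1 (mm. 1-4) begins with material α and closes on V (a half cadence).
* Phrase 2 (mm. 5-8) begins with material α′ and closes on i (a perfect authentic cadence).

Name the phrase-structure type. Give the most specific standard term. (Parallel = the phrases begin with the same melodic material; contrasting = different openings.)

Phrase 1 ends with a half cadence (weaker) and phrase 2 with a perfect authentic cadence (stronger): antecedent + consequent = a period.
The two phrases open with the same material (α / α′), so the period is parallel.

parallel period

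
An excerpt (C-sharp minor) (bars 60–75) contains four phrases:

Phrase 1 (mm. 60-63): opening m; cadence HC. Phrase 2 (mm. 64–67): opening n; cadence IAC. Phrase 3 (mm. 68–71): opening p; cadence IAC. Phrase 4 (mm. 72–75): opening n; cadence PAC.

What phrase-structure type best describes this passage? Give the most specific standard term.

Four phrases in two halves: the first half (bars 60–67) ends with an imperfect authentic cadence, the second (bars 68-75) with a perfect authentic cadence — a large antecedent–consequent pair, i.e. a double period.
Phrase 3 begins with different material from phrase 1, making it contrasting.

contrasting double period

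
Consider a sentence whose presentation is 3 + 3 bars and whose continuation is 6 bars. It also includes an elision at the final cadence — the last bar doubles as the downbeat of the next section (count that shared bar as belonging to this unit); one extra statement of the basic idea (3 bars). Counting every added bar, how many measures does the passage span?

15 measures

Basic sentence: 3 + 3 + 6 = 12 bars.
12 (basic form) + 3 (extra statement) = 15.
The elision shares a bar with the next section but does not change this unit's count.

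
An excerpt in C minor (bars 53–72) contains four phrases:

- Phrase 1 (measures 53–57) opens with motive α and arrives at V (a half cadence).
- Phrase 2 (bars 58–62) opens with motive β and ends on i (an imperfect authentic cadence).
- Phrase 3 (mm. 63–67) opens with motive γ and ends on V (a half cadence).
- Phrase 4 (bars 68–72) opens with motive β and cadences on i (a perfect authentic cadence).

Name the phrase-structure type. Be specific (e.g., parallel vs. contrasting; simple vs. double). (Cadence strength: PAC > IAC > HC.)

Four phrases in two halves: the first half (bars 53–62) ends with an imperfect authentic cadence, the second (bars 63–72) with a perfect authentic cadence — a large antecedent–consequent pair, i.e. a double period.
Phrase 3 begins with different material from phrase 1, making it contrasting.

contrasting double period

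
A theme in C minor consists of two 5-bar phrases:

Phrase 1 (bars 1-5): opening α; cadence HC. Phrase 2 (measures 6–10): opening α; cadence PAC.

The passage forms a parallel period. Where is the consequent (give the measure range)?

The antecedent is the phrase ending with the weaker cadence (half cadence, phrase 1) and the consequent the one ending more conclusively (perfect authentic cadence, phrase 2); the consequent is mm. 6–10.

measures 6–10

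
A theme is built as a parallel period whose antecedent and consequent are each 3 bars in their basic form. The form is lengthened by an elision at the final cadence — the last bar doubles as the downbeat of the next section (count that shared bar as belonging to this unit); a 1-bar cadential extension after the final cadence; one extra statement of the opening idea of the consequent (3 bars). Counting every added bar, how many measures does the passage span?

10 measures

Basic parallel period: 3 + 3 = 6 bars.
6 (basic form) + 1 (cadential extension) + 3 (extra statement) = 10.
The elision shares a bar with the next section but does not change this unit's count.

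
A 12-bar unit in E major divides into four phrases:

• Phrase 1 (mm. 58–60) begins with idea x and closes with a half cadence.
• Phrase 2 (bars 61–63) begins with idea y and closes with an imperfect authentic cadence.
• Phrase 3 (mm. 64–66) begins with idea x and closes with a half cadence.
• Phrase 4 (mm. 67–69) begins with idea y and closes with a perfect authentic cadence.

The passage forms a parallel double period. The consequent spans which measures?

measures 64–69

In a double period the four phrases pair into a large antecedent (phrases 1–2, ending imperfect authentic cadence) and a large consequent (phrases 3–4, ending perfect authentic cadence). The consequent spans mm. 64–69.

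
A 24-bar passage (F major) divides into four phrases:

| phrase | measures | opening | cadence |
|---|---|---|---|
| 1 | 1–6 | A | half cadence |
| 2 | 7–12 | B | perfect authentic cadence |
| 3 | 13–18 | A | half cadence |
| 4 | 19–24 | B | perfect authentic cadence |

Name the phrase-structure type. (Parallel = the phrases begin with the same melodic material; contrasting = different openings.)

repeated period

The cadence pattern HC–PAC–HC–PAC is weak–strong twice, and phrases 3–4 restate phrases 1–2: a period heard twice, not a double period (which would end weakly at phrase 2).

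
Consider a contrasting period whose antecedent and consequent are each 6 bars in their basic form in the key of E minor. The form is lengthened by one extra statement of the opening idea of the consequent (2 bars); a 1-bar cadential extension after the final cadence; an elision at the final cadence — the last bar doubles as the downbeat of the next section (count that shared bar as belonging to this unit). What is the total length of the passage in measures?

15 measures

Basic contrasting period: 6 + 6 = 12 bars.
12 (basic form) + 2 (extra statement) + 1 (cadential extension) = 15.
The elision shares a bar with the next section but does not change this unit's count.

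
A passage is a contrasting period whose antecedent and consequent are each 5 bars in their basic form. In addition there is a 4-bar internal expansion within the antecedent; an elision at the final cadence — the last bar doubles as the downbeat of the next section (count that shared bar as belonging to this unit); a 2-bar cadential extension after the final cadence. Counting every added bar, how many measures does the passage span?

Basic contrasting period: 5 + 5 = 10 bars.
10 (basic form) + 4 (internal expansion) + 2 (cadential extension) = 16.
The elision shares a bar with the next section but does not change this unit's count.

16 measures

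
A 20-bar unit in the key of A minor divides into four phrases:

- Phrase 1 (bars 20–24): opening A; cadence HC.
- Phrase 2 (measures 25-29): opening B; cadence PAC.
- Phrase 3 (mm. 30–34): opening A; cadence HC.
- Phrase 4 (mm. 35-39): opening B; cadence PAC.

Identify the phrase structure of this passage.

The cadence pattern HC–PAC–HC–PAC is weak–strong twice, and phrases 3–4 restate phrases 1–2: a period heard twice, not a double period (which would end weakly at phrase 2).

repeated period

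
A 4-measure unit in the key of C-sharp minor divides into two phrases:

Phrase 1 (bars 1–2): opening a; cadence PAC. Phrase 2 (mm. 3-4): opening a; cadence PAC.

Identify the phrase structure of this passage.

Both phrases have the same opening (a) and the same cadence (perfect authentic cadence): the second is a restatement, not a consequent, so this is a repeated phrase rather than a period.

repeated phrase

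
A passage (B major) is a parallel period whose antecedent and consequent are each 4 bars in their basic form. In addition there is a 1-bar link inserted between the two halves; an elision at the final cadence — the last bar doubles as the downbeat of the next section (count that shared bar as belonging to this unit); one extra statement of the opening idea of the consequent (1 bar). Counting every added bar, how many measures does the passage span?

Basic parallel period: 4 + 4 = 8 bars.
8 (basic form) + 1 (link) + 1 (extra statement) = 10.
The elision shares a bar with the next section but does not change this unit's count.

10 measures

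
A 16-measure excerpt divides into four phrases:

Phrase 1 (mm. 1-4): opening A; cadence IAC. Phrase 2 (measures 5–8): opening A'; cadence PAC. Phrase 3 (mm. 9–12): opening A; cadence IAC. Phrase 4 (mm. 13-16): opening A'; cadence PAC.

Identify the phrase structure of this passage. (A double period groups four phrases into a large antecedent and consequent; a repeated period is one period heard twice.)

The cadence pattern IAC–PAC–IAC–PAC is weak–strong twice, and phrases 3–4 restate phrases 1–2: a period heard twice, not a double period (which would end weakly at phrase 2).

repeated period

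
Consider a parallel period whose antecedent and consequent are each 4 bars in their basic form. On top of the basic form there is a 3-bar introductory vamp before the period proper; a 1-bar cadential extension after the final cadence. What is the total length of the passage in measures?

12 measures

Basic parallel period: 4 + 4 = 8 bars.
8 (basic form) + 3 (introduction) + 1 (cadential extension) = 12.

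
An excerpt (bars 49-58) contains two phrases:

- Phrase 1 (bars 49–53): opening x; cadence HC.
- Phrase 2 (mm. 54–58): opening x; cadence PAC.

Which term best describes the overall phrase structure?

parallel period

Phrase 1 ends with a half cadence (weaker) and phrase 2 with a perfect authentic cadence (stronger): antecedent + consequent = a period.
The two phrases open with the same material (x / x), so the period is parallel.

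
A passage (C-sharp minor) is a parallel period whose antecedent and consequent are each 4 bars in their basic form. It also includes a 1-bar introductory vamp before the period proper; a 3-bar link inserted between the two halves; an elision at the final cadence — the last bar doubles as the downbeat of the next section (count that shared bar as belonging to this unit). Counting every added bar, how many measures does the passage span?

12 measures

Basic parallel period: 4 + 4 = 8 bars.
8 (basic form) + 1 (introduction) + 3 (link) = 12.
The elision shares a bar with the next section but does not change this unit's count.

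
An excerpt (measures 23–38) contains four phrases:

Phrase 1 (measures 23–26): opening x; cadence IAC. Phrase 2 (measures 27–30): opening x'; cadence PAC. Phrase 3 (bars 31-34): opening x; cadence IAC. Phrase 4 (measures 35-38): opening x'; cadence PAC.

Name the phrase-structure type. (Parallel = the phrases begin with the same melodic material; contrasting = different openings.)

repeated period

The cadence pattern IAC–PAC–IAC–PAC is weak–strong twice, and phrases 3–4 restate phrases 1–2: a period heard twice, not a double period (which would end weakly at phrase 2).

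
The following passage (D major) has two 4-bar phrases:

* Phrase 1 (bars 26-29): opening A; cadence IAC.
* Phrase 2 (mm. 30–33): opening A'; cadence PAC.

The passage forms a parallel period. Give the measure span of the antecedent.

measures 26–29

The phrase ending with the weaker cadence (imperfect authentic cadence) is the antecedent; the one ending more conclusively (perfect authentic cadence) is the consequent. The antecedent is measures 26–29.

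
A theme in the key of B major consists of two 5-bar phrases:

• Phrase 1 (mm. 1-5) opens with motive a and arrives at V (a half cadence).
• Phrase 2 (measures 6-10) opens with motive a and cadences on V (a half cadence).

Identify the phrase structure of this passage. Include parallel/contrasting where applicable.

repeated phrase

Both phrases have the same opening (a) and the same cadence (half cadence): the second is a restatement, not a consequent, so this is a repeated phrase rather than a period.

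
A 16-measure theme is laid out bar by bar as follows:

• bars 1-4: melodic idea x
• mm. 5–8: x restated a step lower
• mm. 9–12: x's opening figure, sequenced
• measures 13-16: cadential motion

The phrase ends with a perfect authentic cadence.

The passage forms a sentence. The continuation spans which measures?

measures 9–16

After the presentation (mm. 1–8), the continuation covers the fragmentation through the cadence: mm. 9–16.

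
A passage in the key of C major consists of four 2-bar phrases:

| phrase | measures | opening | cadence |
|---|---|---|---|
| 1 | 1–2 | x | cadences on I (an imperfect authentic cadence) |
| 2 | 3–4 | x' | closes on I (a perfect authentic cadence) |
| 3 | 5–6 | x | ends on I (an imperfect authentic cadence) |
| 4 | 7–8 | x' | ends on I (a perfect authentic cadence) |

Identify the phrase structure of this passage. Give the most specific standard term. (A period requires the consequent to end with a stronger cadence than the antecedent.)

The cadence pattern IAC–PAC–IAC–PAC is weak–strong twice, and phrases 3–4 restate phrases 1–2: a period heard twice, not a double period (which would end weakly at phrase 2).

repeated period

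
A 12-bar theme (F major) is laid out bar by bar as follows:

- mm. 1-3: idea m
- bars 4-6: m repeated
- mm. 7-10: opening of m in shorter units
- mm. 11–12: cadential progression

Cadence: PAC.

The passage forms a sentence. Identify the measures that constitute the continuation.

After the presentation (mm. 1-6), the continuation covers the fragmentation through the cadence: measures 7–12.

measures 7–12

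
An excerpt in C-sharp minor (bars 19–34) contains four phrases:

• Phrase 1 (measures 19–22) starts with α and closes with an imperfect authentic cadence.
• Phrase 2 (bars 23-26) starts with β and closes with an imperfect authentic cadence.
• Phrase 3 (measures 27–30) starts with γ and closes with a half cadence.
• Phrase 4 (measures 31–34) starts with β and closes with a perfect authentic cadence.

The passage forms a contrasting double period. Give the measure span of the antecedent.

measures 19–26

In a double period the four phrases pair into a large antecedent (phrases 1–2, ending imperfect authentic cadence) and a large consequent (phrases 3–4, ending perfect authentic cadence). The antecedent spans mm. 19–26.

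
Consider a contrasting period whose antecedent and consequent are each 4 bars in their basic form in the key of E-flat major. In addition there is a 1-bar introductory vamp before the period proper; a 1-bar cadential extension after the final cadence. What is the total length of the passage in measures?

10 measures

Basic contrasting period: 4 + 4 = 8 bars.
8 (basic form) + 1 (introduction) + 1 (cadential extension) = 10.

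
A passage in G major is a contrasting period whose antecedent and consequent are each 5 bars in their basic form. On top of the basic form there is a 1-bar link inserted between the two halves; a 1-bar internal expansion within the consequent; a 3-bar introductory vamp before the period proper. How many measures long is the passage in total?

15 measures

Basic contrasting period: 5 + 5 = 10 bars.
10 (basic form) + 1 (link) + 1 (internal expansion) + 3 (introduction) = 15.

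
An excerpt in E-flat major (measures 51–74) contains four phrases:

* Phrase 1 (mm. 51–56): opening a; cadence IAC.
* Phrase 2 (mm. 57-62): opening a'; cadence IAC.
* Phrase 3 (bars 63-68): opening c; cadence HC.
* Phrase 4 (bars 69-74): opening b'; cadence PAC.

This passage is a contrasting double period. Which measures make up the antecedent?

measures 51–62

In a double period the four phrases pair into a large antecedent (phrases 1–2, ending imperfect authentic cadence) and a large consequent (phrases 3–4, ending perfect authentic cadence). The antecedent spans mm. 51–62.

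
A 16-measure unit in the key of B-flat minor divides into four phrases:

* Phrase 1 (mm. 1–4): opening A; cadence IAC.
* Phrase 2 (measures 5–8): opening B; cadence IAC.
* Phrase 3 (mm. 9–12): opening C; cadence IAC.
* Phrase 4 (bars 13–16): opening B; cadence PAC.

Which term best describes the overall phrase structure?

Four phrases in two halves: the first half (mm. 1–8) ends with an imperfect authentic cadence, the second (measures 9-16) with a perfect authentic cadence — a large antecedent–consequent pair, i.e. a double period.
Phrase 3 begins with different material from phrase 1, making it contrasting.

contrasting double period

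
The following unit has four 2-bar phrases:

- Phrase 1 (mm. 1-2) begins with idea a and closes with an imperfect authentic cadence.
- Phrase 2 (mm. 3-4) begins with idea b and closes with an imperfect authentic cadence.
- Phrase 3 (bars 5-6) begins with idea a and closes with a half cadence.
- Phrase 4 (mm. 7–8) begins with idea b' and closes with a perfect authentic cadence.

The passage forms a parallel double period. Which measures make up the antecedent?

In a double period the first pair of phrases (ending imperfect authentic cadence) is the large antecedent and the second pair (ending perfect authentic cadence) is the large consequent; the antecedent is measures 1–4.

measures 1–4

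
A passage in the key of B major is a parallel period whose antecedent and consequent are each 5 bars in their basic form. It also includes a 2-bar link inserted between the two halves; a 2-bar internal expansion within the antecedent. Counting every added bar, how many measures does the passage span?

Basic parallel period: 5 + 5 = 10 bars.
10 (basic form) + 2 (link) + 2 (internal expansion) = 14.

14 measures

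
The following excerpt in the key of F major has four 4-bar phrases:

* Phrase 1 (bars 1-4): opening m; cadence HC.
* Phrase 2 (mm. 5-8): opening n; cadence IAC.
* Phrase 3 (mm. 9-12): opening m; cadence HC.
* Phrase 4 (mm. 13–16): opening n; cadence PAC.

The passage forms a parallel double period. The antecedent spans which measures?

In a double period the four phrases pair into a large antecedent (phrases 1–2, ending imperfect authentic cadence) and a large consequent (phrases 3–4, ending perfect authentic cadence). The antecedent spans bars 1-8.

measures 1–8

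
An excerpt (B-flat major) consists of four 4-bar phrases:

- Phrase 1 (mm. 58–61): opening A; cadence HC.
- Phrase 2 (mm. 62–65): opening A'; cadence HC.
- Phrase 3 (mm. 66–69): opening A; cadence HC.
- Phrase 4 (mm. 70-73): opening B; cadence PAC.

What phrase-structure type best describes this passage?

Four phrases in two halves: the first half (measures 58–65) ends with a half cadence, the second (mm. 66–73) with a perfect authentic cadence — a large antecedent–consequent pair, i.e. a double period.
Phrase 3 begins with the same material as phrase 1, making it parallel.

parallel double period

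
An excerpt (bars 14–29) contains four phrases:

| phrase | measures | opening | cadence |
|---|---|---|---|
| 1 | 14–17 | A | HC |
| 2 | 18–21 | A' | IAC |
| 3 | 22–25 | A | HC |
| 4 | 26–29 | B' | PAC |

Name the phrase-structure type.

Four phrases in two halves: the first half (mm. 14–21) ends with an imperfect authentic cadence, the second (mm. 22–29) with a perfect authentic cadence — a large antecedent–consequent pair, i.e. a double period.
Phrase 3 begins with the same material as phrase 1, making it parallel.

parallel double period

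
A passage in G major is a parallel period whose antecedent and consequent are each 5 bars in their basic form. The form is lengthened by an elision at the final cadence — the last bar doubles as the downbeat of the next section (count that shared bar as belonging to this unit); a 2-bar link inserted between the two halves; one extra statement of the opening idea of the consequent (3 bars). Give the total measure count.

Basic parallel period: 5 + 5 = 10 bars.
10 (basic form) + 2 (link) + 3 (extra statement) = 15.
The elision shares a bar with the next section but does not change this unit's count.

15 measures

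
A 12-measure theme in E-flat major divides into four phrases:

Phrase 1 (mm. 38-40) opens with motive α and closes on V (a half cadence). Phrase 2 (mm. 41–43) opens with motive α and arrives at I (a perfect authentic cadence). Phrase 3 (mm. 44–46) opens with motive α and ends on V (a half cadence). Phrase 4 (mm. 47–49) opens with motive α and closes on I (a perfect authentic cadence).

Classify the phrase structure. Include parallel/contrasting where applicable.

repeated period

The cadence pattern HC–PAC–HC–PAC is weak–strong twice, and phrases 3–4 restate phrases 1–2: a period heard twice, not a double period (which would end weakly at phrase 2).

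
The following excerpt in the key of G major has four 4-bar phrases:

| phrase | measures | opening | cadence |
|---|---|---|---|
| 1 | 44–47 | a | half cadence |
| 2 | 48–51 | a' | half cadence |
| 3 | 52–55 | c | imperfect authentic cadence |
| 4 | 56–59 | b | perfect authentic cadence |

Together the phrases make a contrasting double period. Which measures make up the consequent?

measures 52–59

In a double period the first pair of phrases (ending half cadence) is the large antecedent and the second pair (ending perfect authentic cadence) is the large consequent; the consequent is measures 52–59.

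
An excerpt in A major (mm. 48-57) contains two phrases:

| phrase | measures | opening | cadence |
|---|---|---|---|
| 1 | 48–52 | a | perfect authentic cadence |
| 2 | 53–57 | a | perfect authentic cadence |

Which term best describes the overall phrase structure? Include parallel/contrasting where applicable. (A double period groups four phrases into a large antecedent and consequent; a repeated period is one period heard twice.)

Both phrases have the same opening (a) and the same cadence (perfect authentic cadence): the second is a restatement, not a consequent, so this is a repeated phrase rather than a period.

repeated phrase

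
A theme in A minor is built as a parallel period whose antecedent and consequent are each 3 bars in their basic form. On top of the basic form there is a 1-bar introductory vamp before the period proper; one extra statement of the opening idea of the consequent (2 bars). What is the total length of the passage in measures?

Basic parallel period: 3 + 3 = 6 bars.
6 (basic form) + 1 (introduction) + 2 (extra statement) = 9.

9 measures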